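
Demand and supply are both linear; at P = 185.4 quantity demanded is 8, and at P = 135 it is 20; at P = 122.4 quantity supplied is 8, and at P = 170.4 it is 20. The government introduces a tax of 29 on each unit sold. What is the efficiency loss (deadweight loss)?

Demand slope = (135 − 185.4)/(20 − 8) = −4.2, so P = 219 − 4.2Q.
Supply slope = (170.4 − 122.4)/(20 − 8) = 4, so P = 90.4 + 4Q.
Competitive equilibrium: 219 − 4.2Q = 90.4 + 4Q → Q* = 15.6829, P* = 153.1317.
With the tax, the buyer price exceeds the seller price by 29: (219 − 4.2Q) − (90.4 + 4Q) = 29 → Q' = 12.1463.
ΔQ = 15.6829 − 12.1463 = 3.5366; the wedge equals the tax, 29.
Deadweight loss = ½ × 3.5366 × 29 = 51.28.

51.28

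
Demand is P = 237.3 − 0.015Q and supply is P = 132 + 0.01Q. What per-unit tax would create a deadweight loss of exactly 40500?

45

Competitive equilibrium: 237.3 − 0.015Q = 132 + 0.01Q → Q* = 4212, P* = 174.12.
A tax t gives ΔQ = t/0.025 and wedge t, so DWL = t²/0.05.
t²/0.05 = 40500 → t² = 2025 → t = 45.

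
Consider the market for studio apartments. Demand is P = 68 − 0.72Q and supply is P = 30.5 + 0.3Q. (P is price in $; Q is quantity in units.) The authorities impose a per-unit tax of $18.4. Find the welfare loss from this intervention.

Competitive equilibrium: 68 − 0.72Q = 30.5 + 0.3Q → Q* = 36.7647, P* = 41.5294.
With the tax, the buyer price exceeds the seller price by 18.4: (68 − 0.72Q) − (30.5 + 0.3Q) = 18.4 → Q' = 18.7255.
ΔQ = 36.7647 − 18.7255 = 18.0392; the wedge equals the tax, 18.4.
DWL = ½ × 18.0392 × 18.4 = $165.96.

$165.96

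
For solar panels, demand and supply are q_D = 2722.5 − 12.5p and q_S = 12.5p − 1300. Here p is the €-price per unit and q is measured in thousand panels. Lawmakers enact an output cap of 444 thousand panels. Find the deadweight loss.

€5713.805 thousand

In inverse form: demand p = 217.8 − 0.08q, supply p = 104 + 0.08q.
Competitive equilibrium: 217.8 − 0.08q = 104 + 0.08q → q* = 711.25, p* = 160.9.
At q = 444: demand price = 217.8 − 0.08·444 = 182.28; supply price = 104 + 0.08·444 = 139.52.
Δq = 711.25 − 444 = 267.25; wedge = 182.28 − 139.52 = 42.76.
DWL = ½ × 267.25 × 42.76 = €5713.805 thousand.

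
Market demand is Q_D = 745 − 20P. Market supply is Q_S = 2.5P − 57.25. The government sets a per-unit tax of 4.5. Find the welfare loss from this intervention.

22.50

In inverse form: demand P = 37.25 − 0.05Q, supply P = 22.9 + 0.4Q.
Competitive equilibrium: 37.25 − 0.05Q = 22.9 + 0.4Q → Q* = 31.8889, P* = 35.6556.
With the tax, the buyer price exceeds the seller price by 4.5: (37.25 − 0.05Q) − (22.9 + 0.4Q) = 4.5 → Q' = 21.8889.
ΔQ = 31.8889 − 21.8889 = 10; the wedge equals the tax, 4.5.
Welfare loss = ½ × 10 × 4.5 = 22.50.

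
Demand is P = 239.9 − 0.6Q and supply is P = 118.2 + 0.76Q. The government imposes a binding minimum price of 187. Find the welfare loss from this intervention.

Competitive equilibrium: 239.9 − 0.6Q = 118.2 + 0.76Q → Q* = 89.4853, P* = 186.2088.
At the floor P = 187, quantity demanded = (239.9 − 187)/0.6 = 88.1667.
Sellers' marginal cost at Q' = 88.1667: 118.2 + 0.76·88.1667 = 185.2067.
ΔQ = 89.4853 − 88.1667 = 1.3186; wedge = 187 − 185.2067 = 1.7933.
The triangle = ½ × 1.3186 × 1.7933 = 1.18.

1.18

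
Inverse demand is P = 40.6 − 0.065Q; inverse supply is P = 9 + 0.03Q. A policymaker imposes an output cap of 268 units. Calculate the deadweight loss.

198.42

Competitive equilibrium: 40.6 − 0.065Q = 9 + 0.03Q → Q* = 332.6316, P* = 18.9789.
At Q = 268: demand price = 40.6 − 0.065·268 = 23.18; supply price = 9 + 0.03·268 = 17.04.
ΔQ = 332.6316 − 268 = 64.6316; wedge = 23.18 − 17.04 = 6.14.
DWL = ½ × 64.6316 × 6.14 = 198.42.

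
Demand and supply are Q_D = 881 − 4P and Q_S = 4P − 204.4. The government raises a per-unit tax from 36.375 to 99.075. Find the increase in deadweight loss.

In inverse form: demand P = 220.25 − 0.25Q, supply P = 51.1 + 0.25Q.
Competitive equilibrium: 220.25 − 0.25Q = 51.1 + 0.25Q → Q* = 338.3, P* = 135.675.
For a per-unit tax t: ΔQ = t/0.5, so DWL = ½·t·(t/0.5) = t²/1.
At t = 36.375: DWL = 1323.141. At t = 99.075: DWL = 9815.856.
Increase = 9815.856 − 1323.141 = 8492.715.

8492.715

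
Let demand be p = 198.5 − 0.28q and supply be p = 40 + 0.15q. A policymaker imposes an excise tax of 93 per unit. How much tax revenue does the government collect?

Competitive equilibrium: 198.5 − 0.28q = 40 + 0.15q → q* = 368.6047, p* = 95.2907.
With the tax, the buyer price exceeds the seller price by 93: (198.5 − 0.28q) − (40 + 0.15q) = 93 → q' = 152.3256.
Tax revenue = 93 × 152.3256 = 14166.28.

14166.28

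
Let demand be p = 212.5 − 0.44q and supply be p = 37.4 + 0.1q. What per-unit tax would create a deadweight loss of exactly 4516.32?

Competitive equilibrium: 212.5 − 0.44q = 37.4 + 0.1q → q* = 324.2593, p* = 69.8259.
A tax t gives Δq = t/0.54 and wedge t, so DWL = t²/1.08.
t²/1.08 = 4516.32 → t² = 4877.6256 → t = 69.84.

69.84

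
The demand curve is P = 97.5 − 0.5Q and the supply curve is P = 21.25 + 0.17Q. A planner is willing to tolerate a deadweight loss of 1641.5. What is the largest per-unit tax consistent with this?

46.9

Competitive equilibrium: 97.5 − 0.5Q = 21.25 + 0.17Q → Q* = 113.806, P* = 40.597.
A tax t gives ΔQ = t/0.67 and wedge t, so DWL = t²/1.34.
t²/1.34 = 1641.5 → t² = 2199.61 → t = 46.9.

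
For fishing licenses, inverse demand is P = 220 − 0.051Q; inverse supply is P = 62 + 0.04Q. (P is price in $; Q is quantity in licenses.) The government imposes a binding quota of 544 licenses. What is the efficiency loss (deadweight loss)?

Competitive equilibrium: 220 − 0.051Q = 62 + 0.04Q → Q* = 1736.2637, P* = 131.4505.
At Q = 544: demand price = 220 − 0.051·544 = 192.256; supply price = 62 + 0.04·544 = 83.76.
ΔQ = 1736.2637 − 544 = 1192.2637; wedge = 192.256 − 83.76 = 108.496.
The triangle = ½ × 1192.2637 × 108.496 = $64677.92.

$64677.92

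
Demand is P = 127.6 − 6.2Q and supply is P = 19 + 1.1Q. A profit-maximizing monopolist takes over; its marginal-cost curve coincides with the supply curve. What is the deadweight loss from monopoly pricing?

170.38

Competitive equilibrium: 127.6 − 6.2Q = 19 + 1.1Q → Q* = 14.8767, P* = 35.3644.
Marginal revenue: MR = 127.6 − 12.4Q. Set MR = MC: 127.6 − 12.4Q = 19 + 1.1Q → Q_m = 8.0444.
Price P_m = 127.6 − 6.2·8.0444 = 77.7247; MC(Q_m) = 19 + 1.1·8.0444 = 27.8488.
Competitive Q* = 14.8767, so ΔQ = 6.8323; wedge = 77.7247 − 27.8488 = 49.8759.
DWL = ½ × 6.8323 × 49.8759 = 170.38.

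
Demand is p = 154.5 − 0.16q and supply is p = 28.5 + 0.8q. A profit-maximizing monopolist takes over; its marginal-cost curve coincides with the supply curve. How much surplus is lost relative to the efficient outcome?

168.75

Competitive equilibrium: 154.5 − 0.16q = 28.5 + 0.8q → q* = 131.25, p* = 133.5.
Marginal revenue: MR = 154.5 − 0.32q. Set MR = MC: 154.5 − 0.32q = 28.5 + 0.8q → q_m = 112.5.
Price p_m = 154.5 − 0.16·112.5 = 136.5; MC(q_m) = 28.5 + 0.8·112.5 = 118.5.
Competitive q* = 131.25, so Δq = 18.75; wedge = 136.5 − 118.5 = 18.
The triangle = ½ × 18.75 × 18 = 168.75.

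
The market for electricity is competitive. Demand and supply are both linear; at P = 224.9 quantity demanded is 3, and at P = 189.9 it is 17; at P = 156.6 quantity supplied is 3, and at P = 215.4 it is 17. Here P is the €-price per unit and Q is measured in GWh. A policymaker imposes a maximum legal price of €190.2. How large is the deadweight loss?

Demand slope = (189.9 − 224.9)/(17 − 3) = −2.5, so P = 232.4 − 2.5Q.
Supply slope = (215.4 − 156.6)/(17 − 3) = 4.2, so P = 144 + 4.2Q.
Competitive equilibrium: 232.4 − 2.5Q = 144 + 4.2Q → Q* = 13.194, P* = 199.4149.
At the ceiling P = 190.2, quantity supplied = (190.2 − 144)/4.2 = 11.
Willingness to pay at Q' = 11: 232.4 − 2.5·11 = 204.9.
ΔQ = 13.194 − 11 = 2.194; wedge = 204.9 − 190.2 = 14.7.
DWL = ½ × 2.194 × 14.7 = €16.13.

€16.13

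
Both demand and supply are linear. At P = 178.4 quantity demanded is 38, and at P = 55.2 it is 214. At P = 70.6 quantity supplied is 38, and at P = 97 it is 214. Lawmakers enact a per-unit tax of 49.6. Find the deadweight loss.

1447.15

Demand slope = (55.2 − 178.4)/(214 − 38) = −0.7, so P = 205 − 0.7Q.
Supply slope = (97 − 70.6)/(214 − 38) = 0.15, so P = 64.9 + 0.15Q.
Competitive equilibrium: 205 − 0.7Q = 64.9 + 0.15Q → Q* = 164.8235, P* = 89.6235.
With the tax, the buyer price exceeds the seller price by 49.6: (205 − 0.7Q) − (64.9 + 0.15Q) = 49.6 → Q' = 106.4706.
ΔQ = 164.8235 − 106.4706 = 58.3529; the wedge equals the tax, 49.6.
Welfare loss = ½ × 58.3529 × 49.6 = 1447.15.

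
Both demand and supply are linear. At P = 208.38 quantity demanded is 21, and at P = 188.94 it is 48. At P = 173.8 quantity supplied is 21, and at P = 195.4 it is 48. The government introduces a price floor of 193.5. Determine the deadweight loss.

3.30

Demand slope = (188.94 − 208.38)/(48 − 21) = −0.72, so P = 223.5 − 0.72Q.
Supply slope = (195.4 − 173.8)/(48 − 21) = 0.8, so P = 157 + 0.8Q.
Competitive equilibrium: 223.5 − 0.72Q = 157 + 0.8Q → Q* = 43.75, P* = 192.
At the floor P = 193.5, quantity demanded = (223.5 − 193.5)/0.72 = 41.6667.
Sellers' marginal cost at Q' = 41.6667: 157 + 0.8·41.6667 = 190.3334.
ΔQ = 43.75 − 41.6667 = 2.0833; wedge = 193.5 − 190.3334 = 3.1666.
Deadweight loss = ½ × 2.0833 × 3.1666 = 3.30.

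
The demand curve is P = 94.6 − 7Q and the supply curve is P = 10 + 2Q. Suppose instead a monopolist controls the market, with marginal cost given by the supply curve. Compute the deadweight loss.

Competitive equilibrium: 94.6 − 7Q = 10 + 2Q → Q* = 9.4, P* = 28.8.
Marginal revenue: MR = 94.6 − 14Q. Set MR = MC: 94.6 − 14Q = 10 + 2Q → Q_m = 5.2875.
Price P_m = 94.6 − 7·5.2875 = 57.5875; MC(Q_m) = 10 + 2·5.2875 = 20.575.
Competitive Q* = 9.4, so ΔQ = 4.1125; wedge = 57.5875 − 20.575 = 37.0125.
Welfare loss = ½ × 4.1125 × 37.0125 = 76.11.

76.11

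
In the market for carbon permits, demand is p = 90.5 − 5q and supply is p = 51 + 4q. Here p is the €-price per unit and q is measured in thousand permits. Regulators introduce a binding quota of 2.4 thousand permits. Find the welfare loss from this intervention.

€17.80 thousand

Competitive equilibrium: 90.5 − 5q = 51 + 4q → q* = 4.3889, p* = 68.5556.
At q = 2.4: demand price = 90.5 − 5·2.4 = 78.5; supply price = 51 + 4·2.4 = 60.6.
Δq = 4.3889 − 2.4 = 1.9889; wedge = 78.5 − 60.6 = 17.9.
DWL = ½ × 1.9889 × 17.9 = €17.80 thousand.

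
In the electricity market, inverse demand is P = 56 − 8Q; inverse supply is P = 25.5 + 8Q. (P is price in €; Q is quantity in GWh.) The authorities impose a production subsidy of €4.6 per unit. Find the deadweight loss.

Competitive equilibrium: 56 − 8Q = 25.5 + 8Q → Q* = 1.9063, P* = 40.75.
The subsidy lowers effective supply by 4.6: P = 20.9 + 8Q.
New quantity: 56 − 8Q = 20.9 + 8Q → Q' = 2.1938.
Overproduction ΔQ = 2.1938 − 1.9063 = 0.2875; wedge = subsidy = 4.6.
Welfare loss = ½ × 0.2875 × 4.6 = €0.66.

€0.66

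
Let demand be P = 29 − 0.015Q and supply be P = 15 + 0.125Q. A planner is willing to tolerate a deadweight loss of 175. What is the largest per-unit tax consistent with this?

7

Competitive equilibrium: 29 − 0.015Q = 15 + 0.125Q → Q* = 100, P* = 27.5.
A tax t gives ΔQ = t/0.14 and wedge t, so DWL = t²/0.28.
t²/0.28 = 175 → t² = 49 → t = 7.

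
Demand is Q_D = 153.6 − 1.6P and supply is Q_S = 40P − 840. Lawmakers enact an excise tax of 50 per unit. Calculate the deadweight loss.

In inverse form: demand P = 96 − 0.625Q, supply P = 21 + 0.025Q.
Competitive equilibrium: 96 − 0.625Q = 21 + 0.025Q → Q* = 115.3846, P* = 23.8846.
With the tax, the buyer price exceeds the seller price by 50: (96 − 0.625Q) − (21 + 0.025Q) = 50 → Q' = 38.4615.
ΔQ = 115.3846 − 38.4615 = 76.9231; the wedge equals the tax, 50.
Deadweight loss = ½ × 76.9231 × 50 = 1923.08.

1923.08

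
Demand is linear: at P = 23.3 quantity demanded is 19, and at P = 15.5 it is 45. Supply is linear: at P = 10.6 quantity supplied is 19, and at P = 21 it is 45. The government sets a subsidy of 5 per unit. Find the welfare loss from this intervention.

17.86

Demand slope = (15.5 − 23.3)/(45 − 19) = −0.3, so P = 29 − 0.3Q.
Supply slope = (21 − 10.6)/(45 − 19) = 0.4, so P = 3 + 0.4Q.
Competitive equilibrium: 29 − 0.3Q = 3 + 0.4Q → Q* = 37.1429, P* = 17.8571.
The subsidy lowers effective supply by 5: P = 0.4Q − 2.
New quantity: 29 − 0.3Q = 0.4Q − 2 → Q' = 44.2857.
Overproduction ΔQ = 44.2857 − 37.1429 = 7.1428; wedge = subsidy = 5.
The triangle = ½ × 7.1428 × 5 = 17.86.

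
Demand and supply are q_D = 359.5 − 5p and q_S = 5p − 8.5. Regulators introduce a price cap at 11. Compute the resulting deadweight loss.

In inverse form: demand p = 71.9 − 0.2q, supply p = 1.7 + 0.2q.
Competitive equilibrium: 71.9 − 0.2q = 1.7 + 0.2q → q* = 175.5, p* = 36.8.
At the ceiling p = 11, quantity supplied = (11 − 1.7)/0.2 = 46.5.
Willingness to pay at q' = 46.5: 71.9 − 0.2·46.5 = 62.6.
Δq = 175.5 − 46.5 = 129; wedge = 62.6 − 11 = 51.6.
DWL = ½ × 129 × 51.6 = 3328.20.

3328.20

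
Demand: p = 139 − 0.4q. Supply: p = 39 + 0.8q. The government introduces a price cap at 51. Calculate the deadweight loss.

Competitive equilibrium: 139 − 0.4q = 39 + 0.8q → q* = 83.3333, p* = 105.6667.
At the ceiling p = 51, quantity supplied = (51 − 39)/0.8 = 15.
Willingness to pay at q' = 15: 139 − 0.4·15 = 133.
Δq = 83.3333 − 15 = 68.3333; wedge = 133 − 51 = 82.
Deadweight loss = ½ × 68.3333 × 82 = 2801.67.

2801.67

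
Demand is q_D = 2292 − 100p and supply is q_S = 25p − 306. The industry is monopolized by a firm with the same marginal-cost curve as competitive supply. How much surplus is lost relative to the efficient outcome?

In inverse form: demand p = 22.92 − 0.01q, supply p = 12.24 + 0.04q.
Competitive equilibrium: 22.92 − 0.01q = 12.24 + 0.04q → q* = 213.6, p* = 20.784.
Marginal revenue: MR = 22.92 − 0.02q. Set MR = MC: 22.92 − 0.02q = 12.24 + 0.04q → q_m = 178.
Price p_m = 22.92 − 0.01·178 = 21.14; MC(q_m) = 12.24 + 0.04·178 = 19.36.
Competitive q* = 213.6, so Δq = 35.6; wedge = 21.14 − 19.36 = 1.78.
Welfare loss = ½ × 35.6 × 1.78 = 31.684.

31.684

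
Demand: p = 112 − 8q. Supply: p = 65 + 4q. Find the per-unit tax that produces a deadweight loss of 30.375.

27

Competitive equilibrium: 112 − 8q = 65 + 4q → q* = 3.9167, p* = 80.6667.
A tax t gives Δq = t/12 and wedge t, so DWL = t²/24.
t²/24 = 30.375 → t² = 729 → t = 27.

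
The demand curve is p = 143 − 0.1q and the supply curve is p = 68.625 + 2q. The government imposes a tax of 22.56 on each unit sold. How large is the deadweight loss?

Competitive equilibrium: 143 − 0.1q = 68.625 + 2q → q* = 35.4167, p* = 139.4583.
With the tax, the buyer price exceeds the seller price by 22.56: (143 − 0.1q) − (68.625 + 2q) = 22.56 → q' = 24.6738.
Δq = 35.4167 − 24.6738 = 10.7429; the wedge equals the tax, 22.56.
Welfare loss = ½ × 10.7429 × 22.56 = 121.18.

121.18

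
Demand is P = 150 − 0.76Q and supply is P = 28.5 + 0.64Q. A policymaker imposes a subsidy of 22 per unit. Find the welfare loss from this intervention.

172.86

Competitive equilibrium: 150 − 0.76Q = 28.5 + 0.64Q → Q* = 86.7857, P* = 84.0429.
The subsidy lowers effective supply by 22: P = 6.5 + 0.64Q.
New quantity: 150 − 0.76Q = 6.5 + 0.64Q → Q' = 102.5.
Overproduction ΔQ = 102.5 − 86.7857 = 15.7143; wedge = subsidy = 22.
The triangle = ½ × 15.7143 × 22 = 172.86.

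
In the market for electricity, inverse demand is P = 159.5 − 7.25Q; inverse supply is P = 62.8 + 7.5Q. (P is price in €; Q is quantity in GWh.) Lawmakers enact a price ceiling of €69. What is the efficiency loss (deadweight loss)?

€242.08

Competitive equilibrium: 159.5 − 7.25Q = 62.8 + 7.5Q → Q* = 6.5559, P* = 111.9695.
At the ceiling P = 69, quantity supplied = (69 − 62.8)/7.5 = 0.8267.
Willingness to pay at Q' = 0.8267: 159.5 − 7.25·0.8267 = 153.5064.
ΔQ = 6.5559 − 0.8267 = 5.7292; wedge = 153.5064 − 69 = 84.5064.
The triangle = ½ × 5.7292 × 84.5064 = €242.08.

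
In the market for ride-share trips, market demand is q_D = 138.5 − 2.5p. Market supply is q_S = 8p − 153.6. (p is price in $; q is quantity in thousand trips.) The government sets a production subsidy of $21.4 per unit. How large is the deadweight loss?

$436.15 thousand

In inverse form: demand p = 55.4 − 0.4q, supply p = 19.2 + 0.125q.
Competitive equilibrium: 55.4 − 0.4q = 19.2 + 0.125q → q* = 68.9524, p* = 27.819.
The subsidy lowers effective supply by 21.4: p = 0.125q − 2.2.
New quantity: 55.4 − 0.4q = 0.125q − 2.2 → q' = 109.7143.
Overproduction Δq = 109.7143 − 68.9524 = 40.7619; wedge = subsidy = 21.4.
Deadweight loss = ½ × 40.7619 × 21.4 = $436.15 thousand.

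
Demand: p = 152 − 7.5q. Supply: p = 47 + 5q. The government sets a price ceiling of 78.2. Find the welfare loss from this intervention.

Competitive equilibrium: 152 − 7.5q = 47 + 5q → q* = 8.4, p* = 89.
At the ceiling p = 78.2, quantity supplied = (78.2 − 47)/5 = 6.24.
Willingness to pay at q' = 6.24: 152 − 7.5·6.24 = 105.2.
Δq = 8.4 − 6.24 = 2.16; wedge = 105.2 − 78.2 = 27.
DWL = ½ × 2.16 × 27 = 29.16.

29.16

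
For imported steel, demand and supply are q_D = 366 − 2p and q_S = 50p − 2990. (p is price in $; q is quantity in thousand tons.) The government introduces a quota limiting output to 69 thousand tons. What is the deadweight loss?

$7331.52 thousand

In inverse form: demand p = 183 − 0.5q, supply p = 59.8 + 0.02q.
Competitive equilibrium: 183 − 0.5q = 59.8 + 0.02q → q* = 236.9231, p* = 64.5385.
At q = 69: demand price = 183 − 0.5·69 = 148.5; supply price = 59.8 + 0.02·69 = 61.18.
Δq = 236.9231 − 69 = 167.9231; wedge = 148.5 − 61.18 = 87.32.
DWL = ½ × 167.9231 × 87.32 = $7331.52 thousand.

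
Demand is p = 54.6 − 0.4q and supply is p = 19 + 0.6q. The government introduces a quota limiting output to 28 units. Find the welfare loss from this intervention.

28.88

Competitive equilibrium: 54.6 − 0.4q = 19 + 0.6q → q* = 35.6, p* = 40.36.
At q = 28: demand price = 54.6 − 0.4·28 = 43.4; supply price = 19 + 0.6·28 = 35.8.
Δq = 35.6 − 28 = 7.6; wedge = 43.4 − 35.8 = 7.6.
The triangle = ½ × 7.6 × 7.6 = 28.88.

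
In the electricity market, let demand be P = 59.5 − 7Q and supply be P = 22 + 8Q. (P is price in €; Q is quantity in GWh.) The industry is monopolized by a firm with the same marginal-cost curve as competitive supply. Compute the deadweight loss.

€4.75

Competitive equilibrium: 59.5 − 7Q = 22 + 8Q → Q* = 2.5, P* = 42.
Marginal revenue: MR = 59.5 − 14Q. Set MR = MC: 59.5 − 14Q = 22 + 8Q → Q_m = 1.7045.
Price P_m = 59.5 − 7·1.7045 = 47.5685; MC(Q_m) = 22 + 8·1.7045 = 35.636.
Competitive Q* = 2.5, so ΔQ = 0.7955; wedge = 47.5685 − 35.636 = 11.9325.
Welfare loss = ½ × 0.7955 × 11.9325 = €4.75.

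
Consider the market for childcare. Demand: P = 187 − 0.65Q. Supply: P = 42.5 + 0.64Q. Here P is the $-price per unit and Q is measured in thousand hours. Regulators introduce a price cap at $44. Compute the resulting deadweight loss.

Competitive equilibrium: 187 − 0.65Q = 42.5 + 0.64Q → Q* = 112.0155, P* = 114.18992.
At the ceiling P = 44, quantity supplied = (44 − 42.5)/0.64 = 2.34375.
Willingness to pay at Q' = 2.34375: 187 − 0.65·2.34375 = 185.47656.
ΔQ = 112.0155 − 2.34375 = 109.67175; wedge = 185.47656 − 44 = 141.47656.
Deadweight loss = ½ × 109.67175 × 141.47656 = $7757.99 thousand.

$7757.99 thousand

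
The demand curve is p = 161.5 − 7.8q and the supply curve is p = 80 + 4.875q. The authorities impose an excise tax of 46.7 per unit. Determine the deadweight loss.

Competitive equilibrium: 161.5 − 7.8q = 80 + 4.875q → q* = 6.43, p* = 111.3462.
With the tax, the buyer price exceeds the seller price by 46.7: (161.5 − 7.8q) − (80 + 4.875q) = 46.7 → q' = 2.7456.
Δq = 6.43 − 2.7456 = 3.6844; the wedge equals the tax, 46.7.
The triangle = ½ × 3.6844 × 46.7 = 86.03.

86.03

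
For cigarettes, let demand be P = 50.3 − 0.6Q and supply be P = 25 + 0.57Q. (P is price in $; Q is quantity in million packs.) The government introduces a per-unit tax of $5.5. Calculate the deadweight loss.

$12.93 million

Competitive equilibrium: 50.3 − 0.6Q = 25 + 0.57Q → Q* = 21.6239, P* = 37.3256.
With the tax, the buyer price exceeds the seller price by 5.5: (50.3 − 0.6Q) − (25 + 0.57Q) = 5.5 → Q' = 16.9231.
ΔQ = 21.6239 − 16.9231 = 4.7008; the wedge equals the tax, 5.5.
DWL = ½ × 4.7008 × 5.5 = $12.93 million.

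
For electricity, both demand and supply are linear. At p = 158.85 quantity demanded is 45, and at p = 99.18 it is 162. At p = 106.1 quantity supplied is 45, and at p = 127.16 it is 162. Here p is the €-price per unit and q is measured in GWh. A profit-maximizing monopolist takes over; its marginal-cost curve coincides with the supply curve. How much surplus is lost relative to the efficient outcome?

€919.15

Demand slope = (99.18 − 158.85)/(162 − 45) = −0.51, so p = 181.8 − 0.51q.
Supply slope = (127.16 − 106.1)/(162 − 45) = 0.18, so p = 98 + 0.18q.
Competitive equilibrium: 181.8 − 0.51q = 98 + 0.18q → q* = 121.4493, p* = 119.8609.
Marginal revenue: MR = 181.8 − 1.02q. Set MR = MC: 181.8 − 1.02q = 98 + 0.18q → q_m = 69.8333.
Price p_m = 181.8 − 0.51·69.8333 = 146.185; MC(q_m) = 98 + 0.18·69.8333 = 110.57.
Competitive q* = 121.4493, so Δq = 51.616; wedge = 146.185 − 110.57 = 35.615.
Deadweight loss = ½ × 51.616 × 35.615 = €919.15.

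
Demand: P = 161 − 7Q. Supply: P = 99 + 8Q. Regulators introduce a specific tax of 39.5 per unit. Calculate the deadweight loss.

52.01

Competitive equilibrium: 161 − 7Q = 99 + 8Q → Q* = 4.1333, P* = 132.0667.
With the tax, the buyer price exceeds the seller price by 39.5: (161 − 7Q) − (99 + 8Q) = 39.5 → Q' = 1.5.
ΔQ = 4.1333 − 1.5 = 2.6333; the wedge equals the tax, 39.5.
DWL = ½ × 2.6333 × 39.5 = 52.01.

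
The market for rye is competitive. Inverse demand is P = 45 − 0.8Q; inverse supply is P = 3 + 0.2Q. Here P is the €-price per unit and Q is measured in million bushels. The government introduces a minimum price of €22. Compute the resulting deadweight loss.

€87.78 million

Competitive equilibrium: 45 − 0.8Q = 3 + 0.2Q → Q* = 42, P* = 11.4.
At the floor P = 22, quantity demanded = (45 − 22)/0.8 = 28.75.
Sellers' marginal cost at Q' = 28.75: 3 + 0.2·28.75 = 8.75.
ΔQ = 42 − 28.75 = 13.25; wedge = 22 − 8.75 = 13.25.
Welfare loss = ½ × 13.25 × 13.25 = €87.78 million.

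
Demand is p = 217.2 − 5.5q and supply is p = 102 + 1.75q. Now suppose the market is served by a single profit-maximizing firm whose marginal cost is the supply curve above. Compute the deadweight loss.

Competitive equilibrium: 217.2 − 5.5q = 102 + 1.75q → q* = 15.8897, p* = 129.8069.
Marginal revenue: MR = 217.2 − 11q. Set MR = MC: 217.2 − 11q = 102 + 1.75q → q_m = 9.0353.
Price p_m = 217.2 − 5.5·9.0353 = 167.5059; MC(q_m) = 102 + 1.75·9.0353 = 117.8118.
Competitive q* = 15.8897, so Δq = 6.8544; wedge = 167.5059 − 117.8118 = 49.6941.
DWL = ½ × 6.8544 × 49.6941 = 170.31.

170.31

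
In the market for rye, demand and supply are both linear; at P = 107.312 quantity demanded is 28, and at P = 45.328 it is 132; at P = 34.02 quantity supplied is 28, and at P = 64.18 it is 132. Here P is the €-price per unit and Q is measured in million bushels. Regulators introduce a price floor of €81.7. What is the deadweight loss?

Demand slope = (45.328 − 107.312)/(132 − 28) = −0.596, so P = 124 − 0.596Q.
Supply slope = (64.18 − 34.02)/(132 − 28) = 0.29, so P = 25.9 + 0.29Q.
Competitive equilibrium: 124 − 0.596Q = 25.9 + 0.29Q → Q* = 110.7223, P* = 58.0095.
At the floor P = 81.7, quantity demanded = (124 − 81.7)/0.596 = 70.9732.
Sellers' marginal cost at Q' = 70.9732: 25.9 + 0.29·70.9732 = 46.4822.
ΔQ = 110.7223 − 70.9732 = 39.7491; wedge = 81.7 − 46.4822 = 35.2178.
The triangle = ½ × 39.7491 × 35.2178 = €699.94 million.

€699.94 million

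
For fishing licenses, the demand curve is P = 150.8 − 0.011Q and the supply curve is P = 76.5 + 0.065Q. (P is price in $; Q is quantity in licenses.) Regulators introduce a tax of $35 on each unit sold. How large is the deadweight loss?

Competitive equilibrium: 150.8 − 0.011Q = 76.5 + 0.065Q → Q* = 977.6316, P* = 140.0461.
With the tax, the buyer price exceeds the seller price by 35: (150.8 − 0.011Q) − (76.5 + 0.065Q) = 35 → Q' = 517.1053.
ΔQ = 977.6316 − 517.1053 = 460.5263; the wedge equals the tax, 35.
DWL = ½ × 460.5263 × 35 = $8059.21.

$8059.21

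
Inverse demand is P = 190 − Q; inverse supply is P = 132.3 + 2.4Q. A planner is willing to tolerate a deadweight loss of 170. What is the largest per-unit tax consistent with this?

Competitive equilibrium: 190 − Q = 132.3 + 2.4Q → Q* = 16.9706, P* = 173.0294.
A tax t gives ΔQ = t/3.4 and wedge t, so DWL = t²/6.8.
t²/6.8 = 170 → t² = 1156 → t = 34.

34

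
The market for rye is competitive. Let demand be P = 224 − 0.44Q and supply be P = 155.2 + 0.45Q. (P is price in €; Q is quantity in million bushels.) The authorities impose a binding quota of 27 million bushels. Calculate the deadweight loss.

€1126.04 million

Competitive equilibrium: 224 − 0.44Q = 155.2 + 0.45Q → Q* = 77.3034, P* = 189.9865.
At Q = 27: demand price = 224 − 0.44·27 = 212.12; supply price = 155.2 + 0.45·27 = 167.35.
ΔQ = 77.3034 − 27 = 50.3034; wedge = 212.12 − 167.35 = 44.77.
The triangle = ½ × 50.3034 × 44.77 = €1126.04 million.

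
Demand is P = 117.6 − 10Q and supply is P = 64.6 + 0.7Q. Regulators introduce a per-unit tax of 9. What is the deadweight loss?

3.79

Competitive equilibrium: 117.6 − 10Q = 64.6 + 0.7Q → Q* = 4.9533, P* = 68.0673.
With the tax, the buyer price exceeds the seller price by 9: (117.6 − 10Q) − (64.6 + 0.7Q) = 9 → Q' = 4.1121.
ΔQ = 4.9533 − 4.1121 = 0.8412; the wedge equals the tax, 9.
Deadweight loss = ½ × 0.8412 × 9 = 3.79.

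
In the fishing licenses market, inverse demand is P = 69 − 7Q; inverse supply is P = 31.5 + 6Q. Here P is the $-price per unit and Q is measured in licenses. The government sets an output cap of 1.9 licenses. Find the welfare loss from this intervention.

Competitive equilibrium: 69 − 7Q = 31.5 + 6Q → Q* = 2.8846, P* = 48.8077.
At Q = 1.9: demand price = 69 − 7·1.9 = 55.7; supply price = 31.5 + 6·1.9 = 42.9.
ΔQ = 2.8846 − 1.9 = 0.9846; wedge = 55.7 − 42.9 = 12.8.
Deadweight loss = ½ × 0.9846 × 12.8 = $6.30.

$6.30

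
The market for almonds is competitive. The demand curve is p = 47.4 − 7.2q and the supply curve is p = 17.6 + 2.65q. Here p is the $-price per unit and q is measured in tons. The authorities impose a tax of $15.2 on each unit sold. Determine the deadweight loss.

$11.73

Competitive equilibrium: 47.4 − 7.2q = 17.6 + 2.65q → q* = 3.0254, p* = 25.6173.
With the tax, the buyer price exceeds the seller price by 15.2: (47.4 − 7.2q) − (17.6 + 2.65q) = 15.2 → q' = 1.4822.
Δq = 3.0254 − 1.4822 = 1.5432; the wedge equals the tax, 15.2.
Welfare loss = ½ × 1.5432 × 15.2 = $11.73.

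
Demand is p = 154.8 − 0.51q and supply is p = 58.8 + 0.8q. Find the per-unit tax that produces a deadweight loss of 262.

26.2

Competitive equilibrium: 154.8 − 0.51q = 58.8 + 0.8q → q* = 73.2824, p* = 117.426.
A tax t gives Δq = t/1.31 and wedge t, so DWL = t²/2.62.
t²/2.62 = 262 → t² = 686.44 → t = 26.2.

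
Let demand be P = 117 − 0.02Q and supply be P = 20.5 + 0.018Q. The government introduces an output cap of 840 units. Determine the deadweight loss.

54876.01

Competitive equilibrium: 117 − 0.02Q = 20.5 + 0.018Q → Q* = 2539.4737, P* = 66.2105.
At Q = 840: demand price = 117 − 0.02·840 = 100.2; supply price = 20.5 + 0.018·840 = 35.62.
ΔQ = 2539.4737 − 840 = 1699.4737; wedge = 100.2 − 35.62 = 64.58.
Welfare loss = ½ × 1699.4737 × 64.58 = 54876.01.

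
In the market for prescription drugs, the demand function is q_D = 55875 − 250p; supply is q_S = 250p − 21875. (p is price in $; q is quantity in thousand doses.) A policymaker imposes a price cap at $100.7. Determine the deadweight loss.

$750760 thousand

In inverse form: demand p = 223.5 − 0.004q, supply p = 87.5 + 0.004q.
Competitive equilibrium: 223.5 − 0.004q = 87.5 + 0.004q → q* = 17000, p* = 155.5.
At the ceiling p = 100.7, quantity supplied = (100.7 − 87.5)/0.004 = 3300.
Willingness to pay at q' = 3300: 223.5 − 0.004·3300 = 210.3.
Δq = 17000 − 3300 = 13700; wedge = 210.3 − 100.7 = 109.6.
Deadweight loss = ½ × 13700 × 109.6 = $750760 thousand.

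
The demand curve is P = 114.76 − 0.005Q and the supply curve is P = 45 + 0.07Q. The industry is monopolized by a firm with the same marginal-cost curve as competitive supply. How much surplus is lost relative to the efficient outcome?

126.73

Competitive equilibrium: 114.76 − 0.005Q = 45 + 0.07Q → Q* = 930.1333, P* = 110.1093.
Marginal revenue: MR = 114.76 − 0.01Q. Set MR = MC: 114.76 − 0.01Q = 45 + 0.07Q → Q_m = 872.
Price P_m = 114.76 − 0.005·872 = 110.4; MC(Q_m) = 45 + 0.07·872 = 106.04.
Competitive Q* = 930.1333, so ΔQ = 58.1333; wedge = 110.4 − 106.04 = 4.36.
The triangle = ½ × 58.1333 × 4.36 = 126.73.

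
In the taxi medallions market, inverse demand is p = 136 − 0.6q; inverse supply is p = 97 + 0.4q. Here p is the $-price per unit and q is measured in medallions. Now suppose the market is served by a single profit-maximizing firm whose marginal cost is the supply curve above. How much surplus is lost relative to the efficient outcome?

$106.95

Competitive equilibrium: 136 − 0.6q = 97 + 0.4q → q* = 39, p* = 112.6.
Marginal revenue: MR = 136 − 1.2q. Set MR = MC: 136 − 1.2q = 97 + 0.4q → q_m = 24.375.
Price p_m = 136 − 0.6·24.375 = 121.375; MC(q_m) = 97 + 0.4·24.375 = 106.75.
Competitive q* = 39, so Δq = 14.625; wedge = 121.375 − 106.75 = 14.625.
The triangle = ½ × 14.625 × 14.625 = $106.95.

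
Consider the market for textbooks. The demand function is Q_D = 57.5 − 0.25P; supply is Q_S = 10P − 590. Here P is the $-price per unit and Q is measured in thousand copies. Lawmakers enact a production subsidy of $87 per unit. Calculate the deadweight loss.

$923.05 thousand

In inverse form: demand P = 230 − 4Q, supply P = 59 + 0.1Q.
Competitive equilibrium: 230 − 4Q = 59 + 0.1Q → Q* = 41.7073, P* = 63.1707.
The subsidy lowers effective supply by 87: P = 0.1Q − 28.
New quantity: 230 − 4Q = 0.1Q − 28 → Q' = 62.9268.
Overproduction ΔQ = 62.9268 − 41.7073 = 21.2195; wedge = subsidy = 87.
The triangle = ½ × 21.2195 × 87 = $923.05 thousand.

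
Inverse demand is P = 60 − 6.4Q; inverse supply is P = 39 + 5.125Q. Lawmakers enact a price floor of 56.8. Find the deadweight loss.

10.07

Competitive equilibrium: 60 − 6.4Q = 39 + 5.125Q → Q* = 1.8221, P* = 48.3384.
At the floor P = 56.8, quantity demanded = (60 − 56.8)/6.4 = 0.5.
Sellers' marginal cost at Q' = 0.5: 39 + 5.125·0.5 = 41.5625.
ΔQ = 1.8221 − 0.5 = 1.3221; wedge = 56.8 − 41.5625 = 15.2375.
Deadweight loss = ½ × 1.3221 × 15.2375 = 10.07.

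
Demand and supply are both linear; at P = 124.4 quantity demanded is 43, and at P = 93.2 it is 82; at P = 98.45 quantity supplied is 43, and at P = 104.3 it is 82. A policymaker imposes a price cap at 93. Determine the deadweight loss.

Demand slope = (93.2 − 124.4)/(82 − 43) = −0.8, so P = 158.8 − 0.8Q.
Supply slope = (104.3 − 98.45)/(82 − 43) = 0.15, so P = 92 + 0.15Q.
Competitive equilibrium: 158.8 − 0.8Q = 92 + 0.15Q → Q* = 70.315789, P* = 102.547368.
At the ceiling P = 93, quantity supplied = (93 − 92)/0.15 = 6.666667.
Willingness to pay at Q' = 6.666667: 158.8 − 0.8·6.666667 = 153.466666.
ΔQ = 70.315789 − 6.666667 = 63.649122; wedge = 153.466666 − 93 = 60.466666.
Deadweight loss = ½ × 63.649122 × 60.466666 = 1924.33.

1924.33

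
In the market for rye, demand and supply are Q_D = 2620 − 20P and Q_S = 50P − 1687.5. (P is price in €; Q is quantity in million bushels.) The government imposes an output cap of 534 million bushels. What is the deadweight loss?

In inverse form: demand P = 131 − 0.05Q, supply P = 33.75 + 0.02Q.
Competitive equilibrium: 131 − 0.05Q = 33.75 + 0.02Q → Q* = 1389.2857, P* = 61.5357.
At Q = 534: demand price = 131 − 0.05·534 = 104.3; supply price = 33.75 + 0.02·534 = 44.43.
ΔQ = 1389.2857 − 534 = 855.2857; wedge = 104.3 − 44.43 = 59.87.
The triangle = ½ × 855.2857 × 59.87 = €25602.98 million.

€25602.98 million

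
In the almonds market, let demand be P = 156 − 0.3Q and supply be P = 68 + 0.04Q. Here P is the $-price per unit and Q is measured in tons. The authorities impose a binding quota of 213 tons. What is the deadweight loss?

$356.97

Competitive equilibrium: 156 − 0.3Q = 68 + 0.04Q → Q* = 258.8235, P* = 78.3529.
At Q = 213: demand price = 156 − 0.3·213 = 92.1; supply price = 68 + 0.04·213 = 76.52.
ΔQ = 258.8235 − 213 = 45.8235; wedge = 92.1 − 76.52 = 15.58.
Welfare loss = ½ × 45.8235 × 15.58 = $356.97.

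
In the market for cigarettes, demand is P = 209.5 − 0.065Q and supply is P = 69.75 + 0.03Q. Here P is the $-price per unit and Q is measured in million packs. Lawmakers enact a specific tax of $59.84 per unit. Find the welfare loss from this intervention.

Competitive equilibrium: 209.5 − 0.065Q = 69.75 + 0.03Q → Q* = 1471.0526, P* = 113.8816.
With the tax, the buyer price exceeds the seller price by 59.84: (209.5 − 0.065Q) − (69.75 + 0.03Q) = 59.84 → Q' = 841.1579.
ΔQ = 1471.0526 − 841.1579 = 629.8947; the wedge equals the tax, 59.84.
The triangle = ½ × 629.8947 × 59.84 = $18846.45 million.

$18846.45 million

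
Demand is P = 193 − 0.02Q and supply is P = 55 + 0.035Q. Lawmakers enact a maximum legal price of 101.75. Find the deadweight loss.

37862.35

Competitive equilibrium: 193 − 0.02Q = 55 + 0.035Q → Q* = 2509.09091, P* = 142.81818.
At the ceiling P = 101.75, quantity supplied = (101.75 − 55)/0.035 = 1335.71429.
Willingness to pay at Q' = 1335.71429: 193 − 0.02·1335.71429 = 166.28571.
ΔQ = 2509.09091 − 1335.71429 = 1173.37662; wedge = 166.28571 − 101.75 = 64.53571.
The triangle = ½ × 1173.37662 × 64.53571 = 37862.35.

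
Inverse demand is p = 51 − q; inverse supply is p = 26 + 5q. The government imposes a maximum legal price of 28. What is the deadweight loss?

42.56

Competitive equilibrium: 51 − q = 26 + 5q → q* = 4.1667, p* = 46.8333.
At the ceiling p = 28, quantity supplied = (28 − 26)/5 = 0.4.
Willingness to pay at q' = 0.4: 51 − 1·0.4 = 50.6.
Δq = 4.1667 − 0.4 = 3.7667; wedge = 50.6 − 28 = 22.6.
Welfare loss = ½ × 3.7667 × 22.6 = 42.56.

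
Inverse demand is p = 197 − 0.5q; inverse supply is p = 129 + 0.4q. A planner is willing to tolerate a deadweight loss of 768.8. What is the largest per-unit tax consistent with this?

37.2

Competitive equilibrium: 197 − 0.5q = 129 + 0.4q → q* = 75.5556, p* = 159.2222.
A tax t gives Δq = t/0.9 and wedge t, so DWL = t²/1.8.
t²/1.8 = 768.8 → t² = 1383.84 → t = 37.2.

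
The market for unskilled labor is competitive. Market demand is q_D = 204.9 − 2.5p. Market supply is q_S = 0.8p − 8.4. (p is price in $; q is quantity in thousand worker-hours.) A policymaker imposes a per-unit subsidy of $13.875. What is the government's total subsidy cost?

$717.59 thousand

In inverse form: demand p = 81.96 − 0.4q, supply p = 10.5 + 1.25q.
Competitive equilibrium: 81.96 − 0.4q = 10.5 + 1.25q → q* = 43.3091, p* = 64.6364.
The subsidy lowers effective supply by 13.875: p = 1.25q − 3.375.
New quantity: 81.96 − 0.4q = 1.25q − 3.375 → q' = 51.7182.
Total subsidy cost = 13.875 × 51.7182 = $717.59 thousand.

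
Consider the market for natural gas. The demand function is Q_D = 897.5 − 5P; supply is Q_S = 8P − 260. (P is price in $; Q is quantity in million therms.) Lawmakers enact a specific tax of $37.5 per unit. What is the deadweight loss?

$2163.46 million

In inverse form: demand P = 179.5 − 0.2Q, supply P = 32.5 + 0.125Q.
Competitive equilibrium: 179.5 − 0.2Q = 32.5 + 0.125Q → Q* = 452.3077, P* = 89.0385.
With the tax, the buyer price exceeds the seller price by 37.5: (179.5 − 0.2Q) − (32.5 + 0.125Q) = 37.5 → Q' = 336.9231.
ΔQ = 452.3077 − 336.9231 = 115.3846; the wedge equals the tax, 37.5.
Welfare loss = ½ × 115.3846 × 37.5 = $2163.46 million.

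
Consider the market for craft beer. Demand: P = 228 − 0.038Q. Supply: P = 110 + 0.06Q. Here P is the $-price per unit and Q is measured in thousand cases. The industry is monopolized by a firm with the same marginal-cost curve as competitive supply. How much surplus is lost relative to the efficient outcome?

Competitive equilibrium: 228 − 0.038Q = 110 + 0.06Q → Q* = 1204.0816, P* = 182.2449.
Marginal revenue: MR = 228 − 0.076Q. Set MR = MC: 228 − 0.076Q = 110 + 0.06Q → Q_m = 867.6471.
Price P_m = 228 − 0.038·867.6471 = 195.0294; MC(Q_m) = 110 + 0.06·867.6471 = 162.0588.
Competitive Q* = 1204.0816, so ΔQ = 336.4345; wedge = 195.0294 − 162.0588 = 32.9706.
Welfare loss = ½ × 336.4345 × 32.9706 = $5546.22 thousand.

$5546.22 thousand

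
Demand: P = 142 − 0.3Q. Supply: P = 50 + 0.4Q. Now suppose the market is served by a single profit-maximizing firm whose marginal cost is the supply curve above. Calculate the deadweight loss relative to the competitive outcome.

544.11

Competitive equilibrium: 142 − 0.3Q = 50 + 0.4Q → Q* = 131.4286, P* = 102.5714.
Marginal revenue: MR = 142 − 0.6Q. Set MR = MC: 142 − 0.6Q = 50 + 0.4Q → Q_m = 92.
Price P_m = 142 − 0.3·92 = 114.4; MC(Q_m) = 50 + 0.4·92 = 86.8.
Competitive Q* = 131.4286, so ΔQ = 39.4286; wedge = 114.4 − 86.8 = 27.6.
The triangle = ½ × 39.4286 × 27.6 = 544.11.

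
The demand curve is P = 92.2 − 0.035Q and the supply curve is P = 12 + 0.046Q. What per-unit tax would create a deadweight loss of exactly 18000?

54

Competitive equilibrium: 92.2 − 0.035Q = 12 + 0.046Q → Q* = 990.1235, P* = 57.5457.
A tax t gives ΔQ = t/0.081 and wedge t, so DWL = t²/0.162.
t²/0.162 = 18000 → t² = 2916 → t = 54.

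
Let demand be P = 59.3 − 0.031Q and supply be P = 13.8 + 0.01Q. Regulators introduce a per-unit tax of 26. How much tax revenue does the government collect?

12365.85

Competitive equilibrium: 59.3 − 0.031Q = 13.8 + 0.01Q → Q* = 1109.7561, P* = 24.8976.
With the tax, the buyer price exceeds the seller price by 26: (59.3 − 0.031Q) − (13.8 + 0.01Q) = 26 → Q' = 475.6098.
Tax revenue = 26 × 475.6098 = 12365.85.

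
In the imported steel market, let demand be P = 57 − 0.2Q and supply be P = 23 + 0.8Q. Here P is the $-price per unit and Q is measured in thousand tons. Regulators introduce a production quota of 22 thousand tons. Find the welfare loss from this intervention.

Competitive equilibrium: 57 − 0.2Q = 23 + 0.8Q → Q* = 34, P* = 50.2.
At Q = 22: demand price = 57 − 0.2·22 = 52.6; supply price = 23 + 0.8·22 = 40.6.
ΔQ = 34 − 22 = 12; wedge = 52.6 − 40.6 = 12.
Deadweight loss = ½ × 12 × 12 = $72 thousand.

$72 thousand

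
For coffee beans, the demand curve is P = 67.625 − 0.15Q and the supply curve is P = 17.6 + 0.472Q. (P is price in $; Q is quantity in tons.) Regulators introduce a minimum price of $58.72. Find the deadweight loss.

Competitive equilibrium: 67.625 − 0.15Q = 17.6 + 0.472Q → Q* = 80.426, P* = 55.5611.
At the floor P = 58.72, quantity demanded = (67.625 − 58.72)/0.15 = 59.3667.
Sellers' marginal cost at Q' = 59.3667: 17.6 + 0.472·59.3667 = 45.6211.
ΔQ = 80.426 − 59.3667 = 21.0593; wedge = 58.72 − 45.6211 = 13.0989.
The triangle = ½ × 21.0593 × 13.0989 = $137.93.

$137.93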